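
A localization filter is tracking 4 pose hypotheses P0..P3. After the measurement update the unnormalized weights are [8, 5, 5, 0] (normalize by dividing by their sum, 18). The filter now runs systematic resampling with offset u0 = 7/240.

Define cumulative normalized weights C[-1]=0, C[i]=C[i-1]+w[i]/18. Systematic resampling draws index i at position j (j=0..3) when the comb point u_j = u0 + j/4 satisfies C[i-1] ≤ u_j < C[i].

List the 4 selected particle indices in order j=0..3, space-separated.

0 0 1 2

C = [4/9, 13/18, 1, 1]
j=0: u_0=7/240 ∈ [0, 4/9) → index 0
j=1: u_1=67/240 ∈ [0, 4/9) → index 0
j=2: u_2=127/240 ∈ [4/9, 13/18) → index 1
j=3: u_3=187/240 ∈ [13/18, 1) → index 2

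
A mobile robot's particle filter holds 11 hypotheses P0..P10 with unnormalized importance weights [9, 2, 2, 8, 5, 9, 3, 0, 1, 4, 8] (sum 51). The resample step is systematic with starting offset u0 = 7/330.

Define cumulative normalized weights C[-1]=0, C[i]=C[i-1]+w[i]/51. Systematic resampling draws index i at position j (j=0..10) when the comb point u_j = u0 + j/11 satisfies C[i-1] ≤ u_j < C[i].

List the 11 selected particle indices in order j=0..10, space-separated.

C = [3/17, 11/51, 13/51, 7/17, 26/51, 35/51, 38/51, 38/51, 13/17, 43/51, 1]
j=0: u_0=7/330 ∈ [0, 3/17) → index 0
j=1: u_1=37/330 ∈ [0, 3/17) → index 0
j=2: u_2=67/330 ∈ [3/17, 11/51) → index 1
j=3: u_3=97/330 ∈ [13/51, 7/17) → index 3
j=4: u_4=127/330 ∈ [13/51, 7/17) → index 3
j=5: u_5=157/330 ∈ [7/17, 26/51) → index 4
j=6: u_6=17/30 ∈ [26/51, 35/51) → index 5
j=7: u_7=217/330 ∈ [26/51, 35/51) → index 5
j=8: u_8=247/330 ∈ [38/51, 13/17) → index 8
j=9: u_9=277/330 ∈ [13/17, 43/51) → index 9
j=10: u_10=307/330 ∈ [43/51, 1) → index 10

0 0 1 3 3 4 5 5 8 9 10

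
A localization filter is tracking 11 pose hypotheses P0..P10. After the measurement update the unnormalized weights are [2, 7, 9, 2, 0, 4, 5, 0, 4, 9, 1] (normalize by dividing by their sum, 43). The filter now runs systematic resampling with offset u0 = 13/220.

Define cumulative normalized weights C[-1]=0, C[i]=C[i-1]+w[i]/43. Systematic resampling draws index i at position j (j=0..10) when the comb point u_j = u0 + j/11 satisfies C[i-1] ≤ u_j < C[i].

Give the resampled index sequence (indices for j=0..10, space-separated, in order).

C = [2/43, 9/43, 18/43, 20/43, 20/43, 24/43, 29/43, 29/43, 33/43, 42/43, 1]
j=0: u_0=13/220 ∈ [2/43, 9/43) → index 1
j=1: u_1=3/20 ∈ [2/43, 9/43) → index 1
j=2: u_2=53/220 ∈ [9/43, 18/43) → index 2
j=3: u_3=73/220 ∈ [9/43, 18/43) → index 2
j=4: u_4=93/220 ∈ [18/43, 20/43) → index 3
j=5: u_5=113/220 ∈ [20/43, 24/43) → index 5
j=6: u_6=133/220 ∈ [24/43, 29/43) → index 6
j=7: u_7=153/220 ∈ [29/43, 33/43) → index 8
j=8: u_8=173/220 ∈ [33/43, 42/43) → index 9
j=9: u_9=193/220 ∈ [33/43, 42/43) → index 9
j=10: u_10=213/220 ∈ [33/43, 42/43) → index 9

1 1 2 2 3 5 6 8 9 9 9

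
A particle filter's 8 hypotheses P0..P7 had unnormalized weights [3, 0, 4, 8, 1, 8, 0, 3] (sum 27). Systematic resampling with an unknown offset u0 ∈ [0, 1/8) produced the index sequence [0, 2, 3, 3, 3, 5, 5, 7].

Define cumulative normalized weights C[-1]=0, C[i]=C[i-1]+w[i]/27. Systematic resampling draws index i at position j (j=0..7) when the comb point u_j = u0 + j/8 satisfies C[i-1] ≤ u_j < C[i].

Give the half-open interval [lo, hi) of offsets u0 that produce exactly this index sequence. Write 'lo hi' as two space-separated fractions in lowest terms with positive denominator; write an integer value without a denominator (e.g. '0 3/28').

C = [1/9, 1/9, 7/27, 5/9, 16/27, 8/9, 8/9, 1]
j=0 picked index 0: u0 ∈ [0, 1/9)
j=1 picked index 2: u0 ∈ [-1/72, 29/216)
j=2 picked index 3: u0 ∈ [1/108, 11/36)
j=3 picked index 3: u0 ∈ [-25/216, 13/72)
j=4 picked index 3: u0 ∈ [-13/54, 1/18)
j=5 picked index 5: u0 ∈ [-7/216, 19/72)
j=6 picked index 5: u0 ∈ [-17/108, 5/36)
j=7 picked index 7: u0 ∈ [1/72, 1/8)
intersection: [1/72, 1/18)

1/72 1/18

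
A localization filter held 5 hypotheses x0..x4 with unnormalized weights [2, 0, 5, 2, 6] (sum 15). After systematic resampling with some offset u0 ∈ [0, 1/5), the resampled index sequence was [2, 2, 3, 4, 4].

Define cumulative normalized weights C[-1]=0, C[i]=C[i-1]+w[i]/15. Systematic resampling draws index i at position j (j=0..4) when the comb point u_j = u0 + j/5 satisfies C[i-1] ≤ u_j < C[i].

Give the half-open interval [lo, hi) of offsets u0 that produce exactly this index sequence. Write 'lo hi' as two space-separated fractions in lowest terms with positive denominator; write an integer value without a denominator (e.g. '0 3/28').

2/15 1/5

C = [2/15, 2/15, 7/15, 3/5, 1]
j=0 picked index 2: u0 ∈ [2/15, 7/15)
j=1 picked index 2: u0 ∈ [-1/15, 4/15)
j=2 picked index 3: u0 ∈ [1/15, 1/5)
j=3 picked index 4: u0 ∈ [0, 2/5)
j=4 picked index 4: u0 ∈ [-1/5, 1/5)
intersection: [2/15, 1/5)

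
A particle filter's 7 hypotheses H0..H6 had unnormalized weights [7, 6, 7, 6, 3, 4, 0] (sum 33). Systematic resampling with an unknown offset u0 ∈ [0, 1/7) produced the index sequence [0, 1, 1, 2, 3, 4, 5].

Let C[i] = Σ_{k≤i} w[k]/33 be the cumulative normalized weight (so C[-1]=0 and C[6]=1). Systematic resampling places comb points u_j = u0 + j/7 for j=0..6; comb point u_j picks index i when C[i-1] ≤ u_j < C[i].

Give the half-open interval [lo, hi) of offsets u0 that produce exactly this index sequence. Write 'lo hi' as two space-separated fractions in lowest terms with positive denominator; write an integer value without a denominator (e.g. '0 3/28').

C = [7/33, 13/33, 20/33, 26/33, 29/33, 1, 1]
j=0 picked index 0: u0 ∈ [0, 7/33)
j=1 picked index 1: u0 ∈ [16/231, 58/231)
j=2 picked index 1: u0 ∈ [-17/231, 25/231)
j=3 picked index 2: u0 ∈ [-8/231, 41/231)
j=4 picked index 3: u0 ∈ [8/231, 50/231)
j=5 picked index 4: u0 ∈ [17/231, 38/231)
j=6 picked index 5: u0 ∈ [5/231, 1/7)
intersection: [17/231, 25/231)

17/231 25/231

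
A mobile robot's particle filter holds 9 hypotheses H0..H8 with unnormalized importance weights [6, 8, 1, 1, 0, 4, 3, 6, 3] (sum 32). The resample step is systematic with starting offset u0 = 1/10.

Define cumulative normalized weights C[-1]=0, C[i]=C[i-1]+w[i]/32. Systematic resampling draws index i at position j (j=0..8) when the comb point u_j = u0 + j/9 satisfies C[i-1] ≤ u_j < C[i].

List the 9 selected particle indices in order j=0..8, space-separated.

0 1 1 1 5 6 7 7 8

C = [3/16, 7/16, 15/32, 1/2, 1/2, 5/8, 23/32, 29/32, 1]
j=0: u_0=1/10 ∈ [0, 3/16) → index 0
j=1: u_1=19/90 ∈ [3/16, 7/16) → index 1
j=2: u_2=29/90 ∈ [3/16, 7/16) → index 1
j=3: u_3=13/30 ∈ [3/16, 7/16) → index 1
j=4: u_4=49/90 ∈ [1/2, 5/8) → index 5
j=5: u_5=59/90 ∈ [5/8, 23/32) → index 6
j=6: u_6=23/30 ∈ [23/32, 29/32) → index 7
j=7: u_7=79/90 ∈ [23/32, 29/32) → index 7
j=8: u_8=89/90 ∈ [29/32, 1) → index 8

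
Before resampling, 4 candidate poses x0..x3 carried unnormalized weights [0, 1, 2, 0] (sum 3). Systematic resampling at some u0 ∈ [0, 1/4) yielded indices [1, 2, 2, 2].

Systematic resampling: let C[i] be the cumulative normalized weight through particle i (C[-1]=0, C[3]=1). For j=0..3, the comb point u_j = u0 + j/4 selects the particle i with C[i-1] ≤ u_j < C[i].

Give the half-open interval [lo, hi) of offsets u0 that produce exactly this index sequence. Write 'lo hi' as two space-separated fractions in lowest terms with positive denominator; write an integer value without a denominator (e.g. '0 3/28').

C = [0, 1/3, 1, 1]
j=0 picked index 1: u0 ∈ [0, 1/3)
j=1 picked index 2: u0 ∈ [1/12, 3/4)
j=2 picked index 2: u0 ∈ [-1/6, 1/2)
j=3 picked index 2: u0 ∈ [-5/12, 1/4)
intersection: [1/12, 1/4)

1/12 1/4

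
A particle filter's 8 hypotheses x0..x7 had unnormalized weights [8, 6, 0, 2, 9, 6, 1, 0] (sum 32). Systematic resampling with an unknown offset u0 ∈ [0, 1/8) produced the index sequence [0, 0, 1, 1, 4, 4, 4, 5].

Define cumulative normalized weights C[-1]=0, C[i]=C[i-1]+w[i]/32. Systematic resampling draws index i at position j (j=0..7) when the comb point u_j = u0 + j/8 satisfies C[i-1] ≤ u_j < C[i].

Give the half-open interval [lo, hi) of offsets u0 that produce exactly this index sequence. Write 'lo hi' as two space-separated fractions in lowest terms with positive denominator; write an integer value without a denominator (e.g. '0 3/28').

0 1/32

C = [1/4, 7/16, 7/16, 1/2, 25/32, 31/32, 1, 1]
j=0 picked index 0: u0 ∈ [0, 1/4)
j=1 picked index 0: u0 ∈ [-1/8, 1/8)
j=2 picked index 1: u0 ∈ [0, 3/16)
j=3 picked index 1: u0 ∈ [-1/8, 1/16)
j=4 picked index 4: u0 ∈ [0, 9/32)
j=5 picked index 4: u0 ∈ [-1/8, 5/32)
j=6 picked index 4: u0 ∈ [-1/4, 1/32)
j=7 picked index 5: u0 ∈ [-3/32, 3/32)
intersection: [0, 1/32)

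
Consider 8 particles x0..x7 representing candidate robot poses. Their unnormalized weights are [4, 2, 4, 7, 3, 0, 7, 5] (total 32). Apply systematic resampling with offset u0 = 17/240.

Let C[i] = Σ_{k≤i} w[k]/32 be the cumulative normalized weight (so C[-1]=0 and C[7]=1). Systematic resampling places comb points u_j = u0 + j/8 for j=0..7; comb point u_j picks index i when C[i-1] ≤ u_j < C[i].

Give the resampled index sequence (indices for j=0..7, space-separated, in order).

0 2 3 3 4 6 6 7

C = [1/8, 3/16, 5/16, 17/32, 5/8, 5/8, 27/32, 1]
j=0: u_0=17/240 ∈ [0, 1/8) → index 0
j=1: u_1=47/240 ∈ [3/16, 5/16) → index 2
j=2: u_2=77/240 ∈ [5/16, 17/32) → index 3
j=3: u_3=107/240 ∈ [5/16, 17/32) → index 3
j=4: u_4=137/240 ∈ [17/32, 5/8) → index 4
j=5: u_5=167/240 ∈ [5/8, 27/32) → index 6
j=6: u_6=197/240 ∈ [5/8, 27/32) → index 6
j=7: u_7=227/240 ∈ [27/32, 1) → index 7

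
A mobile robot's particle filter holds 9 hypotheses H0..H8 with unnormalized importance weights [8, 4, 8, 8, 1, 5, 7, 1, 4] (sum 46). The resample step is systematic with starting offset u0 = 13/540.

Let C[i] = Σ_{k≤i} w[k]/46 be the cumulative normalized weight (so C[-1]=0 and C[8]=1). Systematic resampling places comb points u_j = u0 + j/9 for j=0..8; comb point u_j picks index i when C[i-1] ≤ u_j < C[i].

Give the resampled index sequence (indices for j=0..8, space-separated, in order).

C = [4/23, 6/23, 10/23, 14/23, 29/46, 17/23, 41/46, 21/23, 1]
j=0: u_0=13/540 ∈ [0, 4/23) → index 0
j=1: u_1=73/540 ∈ [0, 4/23) → index 0
j=2: u_2=133/540 ∈ [4/23, 6/23) → index 1
j=3: u_3=193/540 ∈ [6/23, 10/23) → index 2
j=4: u_4=253/540 ∈ [10/23, 14/23) → index 3
j=5: u_5=313/540 ∈ [10/23, 14/23) → index 3
j=6: u_6=373/540 ∈ [29/46, 17/23) → index 5
j=7: u_7=433/540 ∈ [17/23, 41/46) → index 6
j=8: u_8=493/540 ∈ [41/46, 21/23) → index 7

0 0 1 2 3 3 5 6 7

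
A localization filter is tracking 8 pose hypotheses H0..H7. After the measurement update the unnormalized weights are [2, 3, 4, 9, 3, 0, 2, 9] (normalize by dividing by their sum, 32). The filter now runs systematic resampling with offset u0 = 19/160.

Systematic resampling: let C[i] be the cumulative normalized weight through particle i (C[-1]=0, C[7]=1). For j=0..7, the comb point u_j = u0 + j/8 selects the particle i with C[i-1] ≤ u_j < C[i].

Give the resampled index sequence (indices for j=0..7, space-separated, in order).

1 2 3 3 4 7 7 7

C = [1/16, 5/32, 9/32, 9/16, 21/32, 21/32, 23/32, 1]
j=0: u_0=19/160 ∈ [1/16, 5/32) → index 1
j=1: u_1=39/160 ∈ [5/32, 9/32) → index 2
j=2: u_2=59/160 ∈ [9/32, 9/16) → index 3
j=3: u_3=79/160 ∈ [9/32, 9/16) → index 3
j=4: u_4=99/160 ∈ [9/16, 21/32) → index 4
j=5: u_5=119/160 ∈ [23/32, 1) → index 7
j=6: u_6=139/160 ∈ [23/32, 1) → index 7
j=7: u_7=159/160 ∈ [23/32, 1) → index 7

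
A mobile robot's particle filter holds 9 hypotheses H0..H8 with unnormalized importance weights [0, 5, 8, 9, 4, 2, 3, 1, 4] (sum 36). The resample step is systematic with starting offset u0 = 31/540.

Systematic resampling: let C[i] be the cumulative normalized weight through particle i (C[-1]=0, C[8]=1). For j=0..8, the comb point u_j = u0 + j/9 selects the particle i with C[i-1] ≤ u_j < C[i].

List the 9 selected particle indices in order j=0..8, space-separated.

C = [0, 5/36, 13/36, 11/18, 13/18, 7/9, 31/36, 8/9, 1]
j=0: u_0=31/540 ∈ [0, 5/36) → index 1
j=1: u_1=91/540 ∈ [5/36, 13/36) → index 2
j=2: u_2=151/540 ∈ [5/36, 13/36) → index 2
j=3: u_3=211/540 ∈ [13/36, 11/18) → index 3
j=4: u_4=271/540 ∈ [13/36, 11/18) → index 3
j=5: u_5=331/540 ∈ [11/18, 13/18) → index 4
j=6: u_6=391/540 ∈ [13/18, 7/9) → index 5
j=7: u_7=451/540 ∈ [7/9, 31/36) → index 6
j=8: u_8=511/540 ∈ [8/9, 1) → index 8

1 2 2 3 3 4 5 6 8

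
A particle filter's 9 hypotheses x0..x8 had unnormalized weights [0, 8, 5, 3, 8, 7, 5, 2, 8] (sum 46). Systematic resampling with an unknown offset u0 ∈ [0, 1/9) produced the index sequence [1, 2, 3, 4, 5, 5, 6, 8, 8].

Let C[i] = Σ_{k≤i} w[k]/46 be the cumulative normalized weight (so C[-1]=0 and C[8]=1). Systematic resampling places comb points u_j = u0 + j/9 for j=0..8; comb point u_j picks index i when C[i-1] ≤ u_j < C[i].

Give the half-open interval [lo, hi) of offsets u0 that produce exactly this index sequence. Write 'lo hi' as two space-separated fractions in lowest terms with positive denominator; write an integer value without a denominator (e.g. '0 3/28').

16/207 1/9

C = [0, 4/23, 13/46, 8/23, 12/23, 31/46, 18/23, 19/23, 1]
j=0 picked index 1: u0 ∈ [0, 4/23)
j=1 picked index 2: u0 ∈ [13/207, 71/414)
j=2 picked index 3: u0 ∈ [25/414, 26/207)
j=3 picked index 4: u0 ∈ [1/69, 13/69)
j=4 picked index 5: u0 ∈ [16/207, 95/414)
j=5 picked index 5: u0 ∈ [-7/207, 49/414)
j=6 picked index 6: u0 ∈ [1/138, 8/69)
j=7 picked index 8: u0 ∈ [10/207, 2/9)
j=8 picked index 8: u0 ∈ [-13/207, 1/9)
intersection: [16/207, 1/9)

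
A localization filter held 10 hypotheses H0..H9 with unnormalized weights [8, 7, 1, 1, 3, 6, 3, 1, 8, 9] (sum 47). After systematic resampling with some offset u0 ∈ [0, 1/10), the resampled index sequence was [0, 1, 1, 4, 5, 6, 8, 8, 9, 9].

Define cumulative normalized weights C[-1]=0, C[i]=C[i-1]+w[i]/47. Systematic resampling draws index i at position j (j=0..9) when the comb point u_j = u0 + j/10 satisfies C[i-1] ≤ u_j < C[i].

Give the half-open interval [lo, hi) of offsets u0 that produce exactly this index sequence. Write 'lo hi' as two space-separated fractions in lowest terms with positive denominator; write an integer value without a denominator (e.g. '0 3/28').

33/470 1/10

C = [8/47, 15/47, 16/47, 17/47, 20/47, 26/47, 29/47, 30/47, 38/47, 1]
j=0 picked index 0: u0 ∈ [0, 8/47)
j=1 picked index 1: u0 ∈ [33/470, 103/470)
j=2 picked index 1: u0 ∈ [-7/235, 28/235)
j=3 picked index 4: u0 ∈ [29/470, 59/470)
j=4 picked index 5: u0 ∈ [6/235, 36/235)
j=5 picked index 6: u0 ∈ [5/94, 11/94)
j=6 picked index 8: u0 ∈ [9/235, 49/235)
j=7 picked index 8: u0 ∈ [-29/470, 51/470)
j=8 picked index 9: u0 ∈ [2/235, 1/5)
j=9 picked index 9: u0 ∈ [-43/470, 1/10)
intersection: [33/470, 1/10)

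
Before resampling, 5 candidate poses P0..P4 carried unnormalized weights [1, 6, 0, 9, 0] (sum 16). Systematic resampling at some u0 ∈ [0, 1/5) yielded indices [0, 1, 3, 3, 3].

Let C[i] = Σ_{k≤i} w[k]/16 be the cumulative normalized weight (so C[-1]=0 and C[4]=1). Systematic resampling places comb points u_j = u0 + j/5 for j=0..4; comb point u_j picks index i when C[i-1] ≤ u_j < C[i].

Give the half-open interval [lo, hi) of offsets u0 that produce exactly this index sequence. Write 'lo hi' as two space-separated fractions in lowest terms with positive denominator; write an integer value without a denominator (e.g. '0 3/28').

3/80 1/16

C = [1/16, 7/16, 7/16, 1, 1]
j=0 picked index 0: u0 ∈ [0, 1/16)
j=1 picked index 1: u0 ∈ [-11/80, 19/80)
j=2 picked index 3: u0 ∈ [3/80, 3/5)
j=3 picked index 3: u0 ∈ [-13/80, 2/5)
j=4 picked index 3: u0 ∈ [-29/80, 1/5)
intersection: [3/80, 1/16)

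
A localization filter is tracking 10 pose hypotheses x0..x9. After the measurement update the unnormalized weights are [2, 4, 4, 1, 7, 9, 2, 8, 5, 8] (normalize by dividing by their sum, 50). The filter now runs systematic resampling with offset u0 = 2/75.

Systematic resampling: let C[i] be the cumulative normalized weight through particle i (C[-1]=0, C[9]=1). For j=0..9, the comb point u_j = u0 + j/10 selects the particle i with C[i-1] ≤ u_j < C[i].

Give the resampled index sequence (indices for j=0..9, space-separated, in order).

0 2 4 4 5 5 7 7 8 9

C = [1/25, 3/25, 1/5, 11/50, 9/25, 27/50, 29/50, 37/50, 21/25, 1]
j=0: u_0=2/75 ∈ [0, 1/25) → index 0
j=1: u_1=19/150 ∈ [3/25, 1/5) → index 2
j=2: u_2=17/75 ∈ [11/50, 9/25) → index 4
j=3: u_3=49/150 ∈ [11/50, 9/25) → index 4
j=4: u_4=32/75 ∈ [9/25, 27/50) → index 5
j=5: u_5=79/150 ∈ [9/25, 27/50) → index 5
j=6: u_6=47/75 ∈ [29/50, 37/50) → index 7
j=7: u_7=109/150 ∈ [29/50, 37/50) → index 7
j=8: u_8=62/75 ∈ [37/50, 21/25) → index 8
j=9: u_9=139/150 ∈ [21/25, 1) → index 9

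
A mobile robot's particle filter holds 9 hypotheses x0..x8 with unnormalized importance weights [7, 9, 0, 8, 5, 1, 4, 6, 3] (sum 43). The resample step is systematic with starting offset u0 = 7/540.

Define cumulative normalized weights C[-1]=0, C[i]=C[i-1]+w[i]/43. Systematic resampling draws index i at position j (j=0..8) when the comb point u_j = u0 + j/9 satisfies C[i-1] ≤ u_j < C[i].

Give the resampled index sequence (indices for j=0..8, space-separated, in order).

0 0 1 1 3 4 5 7 7

C = [7/43, 16/43, 16/43, 24/43, 29/43, 30/43, 34/43, 40/43, 1]
j=0: u_0=7/540 ∈ [0, 7/43) → index 0
j=1: u_1=67/540 ∈ [0, 7/43) → index 0
j=2: u_2=127/540 ∈ [7/43, 16/43) → index 1
j=3: u_3=187/540 ∈ [7/43, 16/43) → index 1
j=4: u_4=247/540 ∈ [16/43, 24/43) → index 3
j=5: u_5=307/540 ∈ [24/43, 29/43) → index 4
j=6: u_6=367/540 ∈ [29/43, 30/43) → index 5
j=7: u_7=427/540 ∈ [34/43, 40/43) → index 7
j=8: u_8=487/540 ∈ [34/43, 40/43) → index 7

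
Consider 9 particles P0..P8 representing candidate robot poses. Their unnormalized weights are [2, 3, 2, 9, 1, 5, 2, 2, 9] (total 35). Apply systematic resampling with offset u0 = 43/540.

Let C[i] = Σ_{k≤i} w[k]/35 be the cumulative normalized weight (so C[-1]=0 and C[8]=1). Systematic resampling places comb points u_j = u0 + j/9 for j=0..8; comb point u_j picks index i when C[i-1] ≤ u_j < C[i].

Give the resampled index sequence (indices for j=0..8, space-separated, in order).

1 2 3 3 5 6 8 8 8

C = [2/35, 1/7, 1/5, 16/35, 17/35, 22/35, 24/35, 26/35, 1]
j=0: u_0=43/540 ∈ [2/35, 1/7) → index 1
j=1: u_1=103/540 ∈ [1/7, 1/5) → index 2
j=2: u_2=163/540 ∈ [1/5, 16/35) → index 3
j=3: u_3=223/540 ∈ [1/5, 16/35) → index 3
j=4: u_4=283/540 ∈ [17/35, 22/35) → index 5
j=5: u_5=343/540 ∈ [22/35, 24/35) → index 6
j=6: u_6=403/540 ∈ [26/35, 1) → index 8
j=7: u_7=463/540 ∈ [26/35, 1) → index 8
j=8: u_8=523/540 ∈ [26/35, 1) → index 8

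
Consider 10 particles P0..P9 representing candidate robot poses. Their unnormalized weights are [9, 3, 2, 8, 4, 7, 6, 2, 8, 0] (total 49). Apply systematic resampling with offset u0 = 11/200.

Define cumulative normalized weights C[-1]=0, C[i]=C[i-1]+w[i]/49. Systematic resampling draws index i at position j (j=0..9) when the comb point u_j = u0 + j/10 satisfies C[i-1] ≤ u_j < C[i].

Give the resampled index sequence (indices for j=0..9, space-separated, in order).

0 0 2 3 4 5 5 6 8 8

C = [9/49, 12/49, 2/7, 22/49, 26/49, 33/49, 39/49, 41/49, 1, 1]
j=0: u_0=11/200 ∈ [0, 9/49) → index 0
j=1: u_1=31/200 ∈ [0, 9/49) → index 0
j=2: u_2=51/200 ∈ [12/49, 2/7) → index 2
j=3: u_3=71/200 ∈ [2/7, 22/49) → index 3
j=4: u_4=91/200 ∈ [22/49, 26/49) → index 4
j=5: u_5=111/200 ∈ [26/49, 33/49) → index 5
j=6: u_6=131/200 ∈ [26/49, 33/49) → index 5
j=7: u_7=151/200 ∈ [33/49, 39/49) → index 6
j=8: u_8=171/200 ∈ [41/49, 1) → index 8
j=9: u_9=191/200 ∈ [41/49, 1) → index 8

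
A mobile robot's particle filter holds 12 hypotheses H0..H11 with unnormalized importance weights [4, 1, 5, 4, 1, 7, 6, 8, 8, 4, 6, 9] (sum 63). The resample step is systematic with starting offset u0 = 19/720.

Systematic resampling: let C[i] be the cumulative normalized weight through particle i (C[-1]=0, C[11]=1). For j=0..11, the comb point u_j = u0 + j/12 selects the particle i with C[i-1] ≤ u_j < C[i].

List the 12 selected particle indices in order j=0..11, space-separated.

C = [4/63, 5/63, 10/63, 2/9, 5/21, 22/63, 4/9, 4/7, 44/63, 16/21, 6/7, 1]
j=0: u_0=19/720 ∈ [0, 4/63) → index 0
j=1: u_1=79/720 ∈ [5/63, 10/63) → index 2
j=2: u_2=139/720 ∈ [10/63, 2/9) → index 3
j=3: u_3=199/720 ∈ [5/21, 22/63) → index 5
j=4: u_4=259/720 ∈ [22/63, 4/9) → index 6
j=5: u_5=319/720 ∈ [22/63, 4/9) → index 6
j=6: u_6=379/720 ∈ [4/9, 4/7) → index 7
j=7: u_7=439/720 ∈ [4/7, 44/63) → index 8
j=8: u_8=499/720 ∈ [4/7, 44/63) → index 8
j=9: u_9=559/720 ∈ [16/21, 6/7) → index 10
j=10: u_10=619/720 ∈ [6/7, 1) → index 11
j=11: u_11=679/720 ∈ [6/7, 1) → index 11

0 2 3 5 6 6 7 8 8 10 11 11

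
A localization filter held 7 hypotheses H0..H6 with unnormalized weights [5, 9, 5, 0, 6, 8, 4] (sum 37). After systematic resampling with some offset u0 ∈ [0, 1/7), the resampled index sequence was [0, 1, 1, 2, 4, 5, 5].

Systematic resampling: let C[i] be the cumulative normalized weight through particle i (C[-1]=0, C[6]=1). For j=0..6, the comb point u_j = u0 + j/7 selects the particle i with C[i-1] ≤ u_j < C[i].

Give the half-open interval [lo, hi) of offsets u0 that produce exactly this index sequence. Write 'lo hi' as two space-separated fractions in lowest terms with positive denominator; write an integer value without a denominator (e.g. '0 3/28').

0 9/259

C = [5/37, 14/37, 19/37, 19/37, 25/37, 33/37, 1]
j=0 picked index 0: u0 ∈ [0, 5/37)
j=1 picked index 1: u0 ∈ [-2/259, 61/259)
j=2 picked index 1: u0 ∈ [-39/259, 24/259)
j=3 picked index 2: u0 ∈ [-13/259, 22/259)
j=4 picked index 4: u0 ∈ [-15/259, 27/259)
j=5 picked index 5: u0 ∈ [-10/259, 46/259)
j=6 picked index 5: u0 ∈ [-47/259, 9/259)
intersection: [0, 9/259)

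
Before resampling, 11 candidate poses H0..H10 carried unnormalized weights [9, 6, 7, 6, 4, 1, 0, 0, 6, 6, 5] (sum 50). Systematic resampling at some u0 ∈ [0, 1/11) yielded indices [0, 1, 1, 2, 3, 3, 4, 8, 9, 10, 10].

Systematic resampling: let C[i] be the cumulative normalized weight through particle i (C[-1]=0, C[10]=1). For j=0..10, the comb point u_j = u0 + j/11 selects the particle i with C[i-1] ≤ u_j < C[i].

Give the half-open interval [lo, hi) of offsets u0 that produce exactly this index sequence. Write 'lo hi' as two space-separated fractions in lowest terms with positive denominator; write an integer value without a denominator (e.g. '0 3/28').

49/550 1/11

C = [9/50, 3/10, 11/25, 14/25, 16/25, 33/50, 33/50, 33/50, 39/50, 9/10, 1]
j=0 picked index 0: u0 ∈ [0, 9/50)
j=1 picked index 1: u0 ∈ [49/550, 23/110)
j=2 picked index 1: u0 ∈ [-1/550, 13/110)
j=3 picked index 2: u0 ∈ [3/110, 46/275)
j=4 picked index 3: u0 ∈ [21/275, 54/275)
j=5 picked index 3: u0 ∈ [-4/275, 29/275)
j=6 picked index 4: u0 ∈ [4/275, 26/275)
j=7 picked index 8: u0 ∈ [13/550, 79/550)
j=8 picked index 9: u0 ∈ [29/550, 19/110)
j=9 picked index 10: u0 ∈ [9/110, 2/11)
j=10 picked index 10: u0 ∈ [-1/110, 1/11)
intersection: [49/550, 1/11)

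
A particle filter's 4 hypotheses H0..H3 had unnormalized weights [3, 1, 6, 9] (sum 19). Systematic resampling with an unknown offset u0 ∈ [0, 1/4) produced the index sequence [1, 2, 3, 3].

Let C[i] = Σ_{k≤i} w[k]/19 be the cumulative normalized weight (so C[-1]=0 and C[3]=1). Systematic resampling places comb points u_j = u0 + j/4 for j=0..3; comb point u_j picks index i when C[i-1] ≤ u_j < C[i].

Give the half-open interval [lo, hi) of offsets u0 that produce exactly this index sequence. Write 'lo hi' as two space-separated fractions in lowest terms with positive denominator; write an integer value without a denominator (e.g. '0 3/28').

C = [3/19, 4/19, 10/19, 1]
j=0 picked index 1: u0 ∈ [3/19, 4/19)
j=1 picked index 2: u0 ∈ [-3/76, 21/76)
j=2 picked index 3: u0 ∈ [1/38, 1/2)
j=3 picked index 3: u0 ∈ [-17/76, 1/4)
intersection: [3/19, 4/19)

3/19 4/19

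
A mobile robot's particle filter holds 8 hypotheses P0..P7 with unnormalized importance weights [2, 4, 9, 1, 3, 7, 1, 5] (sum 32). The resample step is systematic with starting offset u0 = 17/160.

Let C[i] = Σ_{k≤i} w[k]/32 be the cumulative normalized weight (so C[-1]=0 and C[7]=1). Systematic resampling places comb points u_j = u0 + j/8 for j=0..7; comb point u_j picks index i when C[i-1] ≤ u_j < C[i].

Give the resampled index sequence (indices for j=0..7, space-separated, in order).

1 2 2 3 5 5 7 7

C = [1/16, 3/16, 15/32, 1/2, 19/32, 13/16, 27/32, 1]
j=0: u_0=17/160 ∈ [1/16, 3/16) → index 1
j=1: u_1=37/160 ∈ [3/16, 15/32) → index 2
j=2: u_2=57/160 ∈ [3/16, 15/32) → index 2
j=3: u_3=77/160 ∈ [15/32, 1/2) → index 3
j=4: u_4=97/160 ∈ [19/32, 13/16) → index 5
j=5: u_5=117/160 ∈ [19/32, 13/16) → index 5
j=6: u_6=137/160 ∈ [27/32, 1) → index 7
j=7: u_7=157/160 ∈ [27/32, 1) → index 7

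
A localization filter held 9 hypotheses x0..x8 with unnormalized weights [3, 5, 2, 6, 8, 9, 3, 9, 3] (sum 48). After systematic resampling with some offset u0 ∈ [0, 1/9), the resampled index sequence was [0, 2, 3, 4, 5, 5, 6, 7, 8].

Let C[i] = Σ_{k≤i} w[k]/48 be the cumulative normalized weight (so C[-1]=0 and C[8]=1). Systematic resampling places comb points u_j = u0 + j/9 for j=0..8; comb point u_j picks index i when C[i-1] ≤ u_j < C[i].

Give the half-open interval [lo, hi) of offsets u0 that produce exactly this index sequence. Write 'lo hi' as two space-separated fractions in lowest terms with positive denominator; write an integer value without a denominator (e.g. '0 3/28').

C = [1/16, 1/6, 5/24, 1/3, 1/2, 11/16, 3/4, 15/16, 1]
j=0 picked index 0: u0 ∈ [0, 1/16)
j=1 picked index 2: u0 ∈ [1/18, 7/72)
j=2 picked index 3: u0 ∈ [-1/72, 1/9)
j=3 picked index 4: u0 ∈ [0, 1/6)
j=4 picked index 5: u0 ∈ [1/18, 35/144)
j=5 picked index 5: u0 ∈ [-1/18, 19/144)
j=6 picked index 6: u0 ∈ [1/48, 1/12)
j=7 picked index 7: u0 ∈ [-1/36, 23/144)
j=8 picked index 8: u0 ∈ [7/144, 1/9)
intersection: [1/18, 1/16)

1/18 1/16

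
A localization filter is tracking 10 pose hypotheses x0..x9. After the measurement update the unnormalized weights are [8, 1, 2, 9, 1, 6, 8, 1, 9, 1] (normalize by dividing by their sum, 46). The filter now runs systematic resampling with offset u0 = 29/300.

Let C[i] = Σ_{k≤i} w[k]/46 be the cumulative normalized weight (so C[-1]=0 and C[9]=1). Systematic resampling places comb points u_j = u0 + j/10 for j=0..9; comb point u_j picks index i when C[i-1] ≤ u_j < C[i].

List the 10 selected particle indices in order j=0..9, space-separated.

C = [4/23, 9/46, 11/46, 10/23, 21/46, 27/46, 35/46, 18/23, 45/46, 1]
j=0: u_0=29/300 ∈ [0, 4/23) → index 0
j=1: u_1=59/300 ∈ [9/46, 11/46) → index 2
j=2: u_2=89/300 ∈ [11/46, 10/23) → index 3
j=3: u_3=119/300 ∈ [11/46, 10/23) → index 3
j=4: u_4=149/300 ∈ [21/46, 27/46) → index 5
j=5: u_5=179/300 ∈ [27/46, 35/46) → index 6
j=6: u_6=209/300 ∈ [27/46, 35/46) → index 6
j=7: u_7=239/300 ∈ [18/23, 45/46) → index 8
j=8: u_8=269/300 ∈ [18/23, 45/46) → index 8
j=9: u_9=299/300 ∈ [45/46, 1) → index 9

0 2 3 3 5 6 6 8 8 9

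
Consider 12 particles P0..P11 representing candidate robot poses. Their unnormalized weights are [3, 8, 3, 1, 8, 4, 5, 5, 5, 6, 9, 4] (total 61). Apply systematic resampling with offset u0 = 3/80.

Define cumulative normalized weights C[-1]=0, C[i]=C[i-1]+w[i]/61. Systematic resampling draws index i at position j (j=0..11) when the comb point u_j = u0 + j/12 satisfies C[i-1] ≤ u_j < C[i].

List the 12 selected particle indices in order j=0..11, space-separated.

0 1 2 4 4 6 7 8 9 10 10 11

C = [3/61, 11/61, 14/61, 15/61, 23/61, 27/61, 32/61, 37/61, 42/61, 48/61, 57/61, 1]
j=0: u_0=3/80 ∈ [0, 3/61) → index 0
j=1: u_1=29/240 ∈ [3/61, 11/61) → index 1
j=2: u_2=49/240 ∈ [11/61, 14/61) → index 2
j=3: u_3=23/80 ∈ [15/61, 23/61) → index 4
j=4: u_4=89/240 ∈ [15/61, 23/61) → index 4
j=5: u_5=109/240 ∈ [27/61, 32/61) → index 6
j=6: u_6=43/80 ∈ [32/61, 37/61) → index 7
j=7: u_7=149/240 ∈ [37/61, 42/61) → index 8
j=8: u_8=169/240 ∈ [42/61, 48/61) → index 9
j=9: u_9=63/80 ∈ [48/61, 57/61) → index 10
j=10: u_10=209/240 ∈ [48/61, 57/61) → index 10
j=11: u_11=229/240 ∈ [57/61, 1) → index 11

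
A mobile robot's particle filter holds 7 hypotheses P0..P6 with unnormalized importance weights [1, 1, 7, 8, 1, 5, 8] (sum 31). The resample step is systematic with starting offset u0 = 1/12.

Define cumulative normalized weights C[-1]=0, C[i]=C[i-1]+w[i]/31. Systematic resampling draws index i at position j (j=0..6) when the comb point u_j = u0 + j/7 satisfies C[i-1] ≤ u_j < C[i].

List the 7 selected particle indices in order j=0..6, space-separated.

2 2 3 3 5 6 6

C = [1/31, 2/31, 9/31, 17/31, 18/31, 23/31, 1]
j=0: u_0=1/12 ∈ [2/31, 9/31) → index 2
j=1: u_1=19/84 ∈ [2/31, 9/31) → index 2
j=2: u_2=31/84 ∈ [9/31, 17/31) → index 3
j=3: u_3=43/84 ∈ [9/31, 17/31) → index 3
j=4: u_4=55/84 ∈ [18/31, 23/31) → index 5
j=5: u_5=67/84 ∈ [23/31, 1) → index 6
j=6: u_6=79/84 ∈ [23/31, 1) → index 6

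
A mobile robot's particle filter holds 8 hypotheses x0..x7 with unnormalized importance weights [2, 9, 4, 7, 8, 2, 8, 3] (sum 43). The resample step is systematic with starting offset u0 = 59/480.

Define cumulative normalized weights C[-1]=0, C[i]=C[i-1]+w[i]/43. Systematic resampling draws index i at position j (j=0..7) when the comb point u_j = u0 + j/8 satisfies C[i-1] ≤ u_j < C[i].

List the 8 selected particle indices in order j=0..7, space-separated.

1 1 3 3 4 6 6 7

C = [2/43, 11/43, 15/43, 22/43, 30/43, 32/43, 40/43, 1]
j=0: u_0=59/480 ∈ [2/43, 11/43) → index 1
j=1: u_1=119/480 ∈ [2/43, 11/43) → index 1
j=2: u_2=179/480 ∈ [15/43, 22/43) → index 3
j=3: u_3=239/480 ∈ [15/43, 22/43) → index 3
j=4: u_4=299/480 ∈ [22/43, 30/43) → index 4
j=5: u_5=359/480 ∈ [32/43, 40/43) → index 6
j=6: u_6=419/480 ∈ [32/43, 40/43) → index 6
j=7: u_7=479/480 ∈ [40/43, 1) → index 7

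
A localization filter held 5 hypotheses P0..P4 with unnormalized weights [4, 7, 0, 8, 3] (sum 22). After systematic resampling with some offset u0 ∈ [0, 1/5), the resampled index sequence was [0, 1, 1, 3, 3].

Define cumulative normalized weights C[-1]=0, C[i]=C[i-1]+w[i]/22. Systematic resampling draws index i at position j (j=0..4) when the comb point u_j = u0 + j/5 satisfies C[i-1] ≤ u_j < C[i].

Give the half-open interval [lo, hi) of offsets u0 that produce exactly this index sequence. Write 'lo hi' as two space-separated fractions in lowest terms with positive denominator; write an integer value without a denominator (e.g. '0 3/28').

C = [2/11, 1/2, 1/2, 19/22, 1]
j=0 picked index 0: u0 ∈ [0, 2/11)
j=1 picked index 1: u0 ∈ [-1/55, 3/10)
j=2 picked index 1: u0 ∈ [-12/55, 1/10)
j=3 picked index 3: u0 ∈ [-1/10, 29/110)
j=4 picked index 3: u0 ∈ [-3/10, 7/110)
intersection: [0, 7/110)

0 7/110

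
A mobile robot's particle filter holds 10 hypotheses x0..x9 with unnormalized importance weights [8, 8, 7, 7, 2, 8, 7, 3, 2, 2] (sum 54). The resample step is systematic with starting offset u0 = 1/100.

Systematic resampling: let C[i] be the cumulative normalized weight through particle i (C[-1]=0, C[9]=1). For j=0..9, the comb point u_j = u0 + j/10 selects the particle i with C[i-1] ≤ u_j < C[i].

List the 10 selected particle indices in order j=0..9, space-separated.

0 0 1 2 2 3 5 5 6 7

C = [4/27, 8/27, 23/54, 5/9, 16/27, 20/27, 47/54, 25/27, 26/27, 1]
j=0: u_0=1/100 ∈ [0, 4/27) → index 0
j=1: u_1=11/100 ∈ [0, 4/27) → index 0
j=2: u_2=21/100 ∈ [4/27, 8/27) → index 1
j=3: u_3=31/100 ∈ [8/27, 23/54) → index 2
j=4: u_4=41/100 ∈ [8/27, 23/54) → index 2
j=5: u_5=51/100 ∈ [23/54, 5/9) → index 3
j=6: u_6=61/100 ∈ [16/27, 20/27) → index 5
j=7: u_7=71/100 ∈ [16/27, 20/27) → index 5
j=8: u_8=81/100 ∈ [20/27, 47/54) → index 6
j=9: u_9=91/100 ∈ [47/54, 25/27) → index 7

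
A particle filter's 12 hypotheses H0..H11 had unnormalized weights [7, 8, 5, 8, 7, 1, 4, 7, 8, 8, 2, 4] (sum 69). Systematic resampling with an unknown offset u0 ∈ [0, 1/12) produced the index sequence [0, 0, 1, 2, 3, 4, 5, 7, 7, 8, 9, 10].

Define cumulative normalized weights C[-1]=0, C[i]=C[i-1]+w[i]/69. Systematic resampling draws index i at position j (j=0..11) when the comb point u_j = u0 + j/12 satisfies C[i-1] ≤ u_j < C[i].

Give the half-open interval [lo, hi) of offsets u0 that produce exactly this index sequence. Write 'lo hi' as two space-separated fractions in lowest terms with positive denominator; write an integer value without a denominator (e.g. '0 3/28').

1/138 1/69

C = [7/69, 5/23, 20/69, 28/69, 35/69, 12/23, 40/69, 47/69, 55/69, 21/23, 65/69, 1]
j=0 picked index 0: u0 ∈ [0, 7/69)
j=1 picked index 0: u0 ∈ [-1/12, 5/276)
j=2 picked index 1: u0 ∈ [-3/46, 7/138)
j=3 picked index 2: u0 ∈ [-3/92, 11/276)
j=4 picked index 3: u0 ∈ [-1/23, 5/69)
j=5 picked index 4: u0 ∈ [-1/92, 25/276)
j=6 picked index 5: u0 ∈ [1/138, 1/46)
j=7 picked index 7: u0 ∈ [-1/276, 9/92)
j=8 picked index 7: u0 ∈ [-2/23, 1/69)
j=9 picked index 8: u0 ∈ [-19/276, 13/276)
j=10 picked index 9: u0 ∈ [-5/138, 11/138)
j=11 picked index 10: u0 ∈ [-1/276, 7/276)
intersection: [1/138, 1/69)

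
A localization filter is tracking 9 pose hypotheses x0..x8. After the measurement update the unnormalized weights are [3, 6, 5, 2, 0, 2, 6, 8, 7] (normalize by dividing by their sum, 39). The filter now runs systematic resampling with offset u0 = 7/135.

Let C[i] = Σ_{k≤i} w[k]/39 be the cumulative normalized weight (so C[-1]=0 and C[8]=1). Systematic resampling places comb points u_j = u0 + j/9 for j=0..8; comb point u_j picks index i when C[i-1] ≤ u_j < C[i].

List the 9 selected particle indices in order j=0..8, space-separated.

0 1 2 3 6 6 7 8 8

C = [1/13, 3/13, 14/39, 16/39, 16/39, 6/13, 8/13, 32/39, 1]
j=0: u_0=7/135 ∈ [0, 1/13) → index 0
j=1: u_1=22/135 ∈ [1/13, 3/13) → index 1
j=2: u_2=37/135 ∈ [3/13, 14/39) → index 2
j=3: u_3=52/135 ∈ [14/39, 16/39) → index 3
j=4: u_4=67/135 ∈ [6/13, 8/13) → index 6
j=5: u_5=82/135 ∈ [6/13, 8/13) → index 6
j=6: u_6=97/135 ∈ [8/13, 32/39) → index 7
j=7: u_7=112/135 ∈ [32/39, 1) → index 8
j=8: u_8=127/135 ∈ [32/39, 1) → index 8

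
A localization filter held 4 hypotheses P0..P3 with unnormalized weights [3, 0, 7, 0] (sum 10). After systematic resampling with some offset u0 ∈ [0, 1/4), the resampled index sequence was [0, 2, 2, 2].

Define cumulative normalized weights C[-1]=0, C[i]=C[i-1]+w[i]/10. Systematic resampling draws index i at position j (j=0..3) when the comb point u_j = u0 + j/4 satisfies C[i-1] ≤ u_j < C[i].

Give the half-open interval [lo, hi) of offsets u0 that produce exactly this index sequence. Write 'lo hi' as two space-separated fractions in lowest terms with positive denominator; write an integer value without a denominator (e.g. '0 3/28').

1/20 1/4

C = [3/10, 3/10, 1, 1]
j=0 picked index 0: u0 ∈ [0, 3/10)
j=1 picked index 2: u0 ∈ [1/20, 3/4)
j=2 picked index 2: u0 ∈ [-1/5, 1/2)
j=3 picked index 2: u0 ∈ [-9/20, 1/4)
intersection: [1/20, 1/4)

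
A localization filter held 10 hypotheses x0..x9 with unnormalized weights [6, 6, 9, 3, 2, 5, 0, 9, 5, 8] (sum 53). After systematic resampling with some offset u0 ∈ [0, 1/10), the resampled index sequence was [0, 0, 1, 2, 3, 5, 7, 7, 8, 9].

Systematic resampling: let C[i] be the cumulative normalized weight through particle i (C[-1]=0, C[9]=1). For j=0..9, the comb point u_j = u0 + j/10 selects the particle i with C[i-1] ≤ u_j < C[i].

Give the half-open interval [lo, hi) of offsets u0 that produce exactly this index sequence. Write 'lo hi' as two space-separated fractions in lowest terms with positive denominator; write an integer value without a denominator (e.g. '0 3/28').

C = [6/53, 12/53, 21/53, 24/53, 26/53, 31/53, 31/53, 40/53, 45/53, 1]
j=0 picked index 0: u0 ∈ [0, 6/53)
j=1 picked index 0: u0 ∈ [-1/10, 7/530)
j=2 picked index 1: u0 ∈ [-23/265, 7/265)
j=3 picked index 2: u0 ∈ [-39/530, 51/530)
j=4 picked index 3: u0 ∈ [-1/265, 14/265)
j=5 picked index 5: u0 ∈ [-1/106, 9/106)
j=6 picked index 7: u0 ∈ [-4/265, 41/265)
j=7 picked index 7: u0 ∈ [-61/530, 29/530)
j=8 picked index 8: u0 ∈ [-12/265, 13/265)
j=9 picked index 9: u0 ∈ [-27/530, 1/10)
intersection: [0, 7/530)

0 7/530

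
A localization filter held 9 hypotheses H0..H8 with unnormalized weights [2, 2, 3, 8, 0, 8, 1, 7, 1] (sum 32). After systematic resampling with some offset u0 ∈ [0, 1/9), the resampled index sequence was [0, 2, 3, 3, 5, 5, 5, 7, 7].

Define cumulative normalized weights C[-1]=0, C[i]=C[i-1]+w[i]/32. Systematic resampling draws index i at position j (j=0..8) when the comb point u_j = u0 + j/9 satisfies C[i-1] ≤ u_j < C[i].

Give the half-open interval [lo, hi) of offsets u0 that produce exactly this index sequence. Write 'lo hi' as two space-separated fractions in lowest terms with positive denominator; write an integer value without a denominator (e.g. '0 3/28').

7/288 5/96

C = [1/16, 1/8, 7/32, 15/32, 15/32, 23/32, 3/4, 31/32, 1]
j=0 picked index 0: u0 ∈ [0, 1/16)
j=1 picked index 2: u0 ∈ [1/72, 31/288)
j=2 picked index 3: u0 ∈ [-1/288, 71/288)
j=3 picked index 3: u0 ∈ [-11/96, 13/96)
j=4 picked index 5: u0 ∈ [7/288, 79/288)
j=5 picked index 5: u0 ∈ [-25/288, 47/288)
j=6 picked index 5: u0 ∈ [-19/96, 5/96)
j=7 picked index 7: u0 ∈ [-1/36, 55/288)
j=8 picked index 7: u0 ∈ [-5/36, 23/288)
intersection: [7/288, 5/96)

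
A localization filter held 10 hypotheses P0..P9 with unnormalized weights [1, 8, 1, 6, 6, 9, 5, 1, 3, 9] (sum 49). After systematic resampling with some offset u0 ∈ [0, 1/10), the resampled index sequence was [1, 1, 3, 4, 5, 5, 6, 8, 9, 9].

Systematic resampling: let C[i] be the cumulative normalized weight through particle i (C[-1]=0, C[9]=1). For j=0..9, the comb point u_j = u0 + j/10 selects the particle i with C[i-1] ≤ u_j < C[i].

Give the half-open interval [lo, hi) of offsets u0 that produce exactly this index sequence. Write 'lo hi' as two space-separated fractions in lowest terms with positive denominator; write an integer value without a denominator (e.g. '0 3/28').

C = [1/49, 9/49, 10/49, 16/49, 22/49, 31/49, 36/49, 37/49, 40/49, 1]
j=0 picked index 1: u0 ∈ [1/49, 9/49)
j=1 picked index 1: u0 ∈ [-39/490, 41/490)
j=2 picked index 3: u0 ∈ [1/245, 31/245)
j=3 picked index 4: u0 ∈ [13/490, 73/490)
j=4 picked index 5: u0 ∈ [12/245, 57/245)
j=5 picked index 5: u0 ∈ [-5/98, 13/98)
j=6 picked index 6: u0 ∈ [8/245, 33/245)
j=7 picked index 8: u0 ∈ [27/490, 57/490)
j=8 picked index 9: u0 ∈ [4/245, 1/5)
j=9 picked index 9: u0 ∈ [-41/490, 1/10)
intersection: [27/490, 41/490)

27/490 41/490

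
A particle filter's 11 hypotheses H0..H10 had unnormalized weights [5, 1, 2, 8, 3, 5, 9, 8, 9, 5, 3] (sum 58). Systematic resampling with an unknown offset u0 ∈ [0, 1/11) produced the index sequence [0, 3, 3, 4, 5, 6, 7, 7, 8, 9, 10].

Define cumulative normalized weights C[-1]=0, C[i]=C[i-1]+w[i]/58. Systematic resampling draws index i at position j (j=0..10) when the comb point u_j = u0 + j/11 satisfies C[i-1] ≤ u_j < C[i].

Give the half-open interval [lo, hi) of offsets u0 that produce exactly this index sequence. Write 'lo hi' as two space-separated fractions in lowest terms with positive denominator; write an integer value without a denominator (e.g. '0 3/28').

C = [5/58, 3/29, 4/29, 8/29, 19/58, 12/29, 33/58, 41/58, 25/29, 55/58, 1]
j=0 picked index 0: u0 ∈ [0, 5/58)
j=1 picked index 3: u0 ∈ [15/319, 59/319)
j=2 picked index 3: u0 ∈ [-14/319, 30/319)
j=3 picked index 4: u0 ∈ [1/319, 35/638)
j=4 picked index 5: u0 ∈ [-23/638, 16/319)
j=5 picked index 6: u0 ∈ [-13/319, 73/638)
j=6 picked index 7: u0 ∈ [15/638, 103/638)
j=7 picked index 7: u0 ∈ [-43/638, 45/638)
j=8 picked index 8: u0 ∈ [-13/638, 43/319)
j=9 picked index 9: u0 ∈ [14/319, 83/638)
j=10 picked index 10: u0 ∈ [25/638, 1/11)
intersection: [15/319, 16/319)

15/319 16/319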